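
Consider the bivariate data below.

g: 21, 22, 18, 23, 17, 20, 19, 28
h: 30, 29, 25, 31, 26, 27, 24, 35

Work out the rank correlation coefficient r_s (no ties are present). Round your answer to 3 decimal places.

0.881

Rank g: 5, 6, 2, 7, 1, 4, 3, 8
Rank h: 6, 5, 2, 7, 3, 4, 1, 8
d = rank(g) − rank(h): -1, 1, 0, 0, -2, 0, 2, 0; Σd² = 10
ρ = 1 − 6Σd² / [n(n²−1)] = 1 − 6×10 / (8×63) = 1 − 60/504 ≈ 0.881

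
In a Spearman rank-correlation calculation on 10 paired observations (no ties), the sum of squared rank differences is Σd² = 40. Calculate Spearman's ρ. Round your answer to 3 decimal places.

0.758

ρ = 1 − 6Σd² / [n(n²−1)] = 1 − 6×40 / (10×99)
  = 1 − 240/990 = 1 − 0.2424 ≈ 0.758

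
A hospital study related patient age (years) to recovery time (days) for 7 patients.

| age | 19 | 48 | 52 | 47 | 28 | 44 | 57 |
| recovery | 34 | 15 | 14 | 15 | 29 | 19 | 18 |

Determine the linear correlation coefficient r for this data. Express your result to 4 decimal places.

-0.9327

n = 7, Σx = 295, Σy = 144, Σx² = 13547, Σy² = 3328, Σxy = 5473
nΣxy − ΣxΣy = 38311 − 42480 = -4169
nΣx² − (Σx)² = 94829 − 87025 = 7804; nΣy² − (Σy)² = 23296 − 20736 = 2560
r = -4169 / √(7804 × 2560) = -4169 / 4469.7025 ≈ -0.9327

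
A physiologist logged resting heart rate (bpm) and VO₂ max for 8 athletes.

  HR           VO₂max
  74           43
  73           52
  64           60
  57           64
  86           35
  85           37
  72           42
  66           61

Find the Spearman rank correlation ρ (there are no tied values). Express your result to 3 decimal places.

Rank HR: 6, 5, 2, 1, 8, 7, 4, 3
Rank VO₂max: 4, 5, 6, 8, 1, 2, 3, 7
d = rank(HR) − rank(VO₂max): 2, 0, -4, -7, 7, 5, 1, -4; Σd² = 160
ρ = 1 − 6Σd² / [n(n²−1)] = 1 − 6×160 / (8×63) = 1 − 960/504 ≈ -0.905

-0.905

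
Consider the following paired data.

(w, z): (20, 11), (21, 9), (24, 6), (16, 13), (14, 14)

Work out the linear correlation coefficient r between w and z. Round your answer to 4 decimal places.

n = 5, Σw = 95, Σz = 53, Σw² = 1869, Σz² = 603, Σwz = 957
nΣwz − ΣwΣz = 4785 − 5035 = -250
nΣw² − (Σw)² = 9345 − 9025 = 320; nΣz² − (Σz)² = 3015 − 2809 = 206
r = -250 / √(320 × 206) = -250 / 256.7489 ≈ -0.9737

-0.9737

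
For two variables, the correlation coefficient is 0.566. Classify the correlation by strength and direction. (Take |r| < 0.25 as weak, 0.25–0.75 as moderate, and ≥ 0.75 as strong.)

r = 0.566 > 0 so the relationship is positive.
|r| = 0.566, which falls in the moderate range.

moderate positive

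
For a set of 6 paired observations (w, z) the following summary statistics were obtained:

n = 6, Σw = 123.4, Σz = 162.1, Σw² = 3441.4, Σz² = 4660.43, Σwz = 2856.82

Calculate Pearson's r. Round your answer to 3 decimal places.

r = (nΣwz − ΣwΣz) / √[(nΣw² − (Σw)²)(nΣz² − (Σz)²)]
Numerator: 6×2856.82 − 123.4×162.1 = -2862.22
Denominator: √[(20648.4 − 15227.56)(27962.58 − 26276.41)] = √[5420.84 × 1686.17] = 3023.3190
r = -2862.22 / 3023.3190 ≈ -0.947

-0.947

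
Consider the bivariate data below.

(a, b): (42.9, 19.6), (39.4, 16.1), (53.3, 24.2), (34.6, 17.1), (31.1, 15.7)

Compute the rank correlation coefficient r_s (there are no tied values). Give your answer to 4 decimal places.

0.9000

Rank a: 4, 3, 5, 2, 1
Rank b: 4, 2, 5, 3, 1
d = rank(a) − rank(b): 0, 1, 0, -1, 0; Σd² = 2
ρ = 1 − 6Σd² / [n(n²−1)] = 1 − 6×2 / (5×24) = 1 − 12/120 ≈ 0.9000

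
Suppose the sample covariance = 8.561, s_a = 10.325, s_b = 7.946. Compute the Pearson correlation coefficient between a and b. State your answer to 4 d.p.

r = Cov(a,b) / (s_a · s_b) = 8.561 / (10.325 × 7.946)
  = 8.561 / 82.0424 ≈ 0.1043

0.1043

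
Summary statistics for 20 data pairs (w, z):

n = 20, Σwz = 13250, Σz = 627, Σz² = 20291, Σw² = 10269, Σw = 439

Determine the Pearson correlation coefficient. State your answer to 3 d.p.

-0.809

r = (nΣwz − ΣwΣz) / √[(nΣw² − (Σw)²)(nΣz² − (Σz)²)]
Numerator: 20×13250 − 439×627 = -10253
Denominator: √[(205380 − 192721)(405820 − 393129)] = √[12659 × 12691] = 12674.9899
r = -10253 / 12674.9899 ≈ -0.809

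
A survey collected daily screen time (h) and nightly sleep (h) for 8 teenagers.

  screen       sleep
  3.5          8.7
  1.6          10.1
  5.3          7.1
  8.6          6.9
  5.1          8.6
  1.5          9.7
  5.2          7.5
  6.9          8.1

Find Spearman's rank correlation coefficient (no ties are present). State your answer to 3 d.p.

Rank screen: 3, 2, 6, 8, 4, 1, 5, 7
Rank sleep: 6, 8, 2, 1, 5, 7, 3, 4
d = rank(screen) − rank(sleep): -3, -6, 4, 7, -1, -6, 2, 3; Σd² = 160
ρ = 1 − 6Σd² / [n(n²−1)] = 1 − 6×160 / (8×63) = 1 − 960/504 ≈ -0.905

-0.905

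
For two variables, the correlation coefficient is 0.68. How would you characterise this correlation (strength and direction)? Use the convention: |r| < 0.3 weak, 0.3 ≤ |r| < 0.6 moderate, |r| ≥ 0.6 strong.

r = 0.68 > 0 so the relationship is positive.
|r| = 0.68, which falls in the strong range.

strong positive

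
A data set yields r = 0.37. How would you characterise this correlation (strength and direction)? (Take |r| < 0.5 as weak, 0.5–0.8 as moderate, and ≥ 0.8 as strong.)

weak positive

r = 0.37 > 0 so the relationship is positive.
|r| = 0.37, which falls in the weak range.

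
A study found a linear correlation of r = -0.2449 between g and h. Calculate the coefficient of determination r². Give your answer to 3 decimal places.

0.060

r² = (-0.2449)² = 0.060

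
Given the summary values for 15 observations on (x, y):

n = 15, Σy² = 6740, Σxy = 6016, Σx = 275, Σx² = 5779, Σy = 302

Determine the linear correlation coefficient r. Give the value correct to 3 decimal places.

0.687

r = (nΣxy − ΣxΣy) / √[(nΣx² − (Σx)²)(nΣy² − (Σy)²)]
Numerator: 15×6016 − 275×302 = 7190
Denominator: √[(86685 − 75625)(101100 − 91204)] = √[11060 × 9896] = 10461.8239
r = 7190 / 10461.8239 ≈ 0.687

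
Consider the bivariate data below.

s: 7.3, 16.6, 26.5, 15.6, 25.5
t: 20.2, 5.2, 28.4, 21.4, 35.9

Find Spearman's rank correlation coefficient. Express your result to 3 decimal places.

Rank s: 1, 3, 5, 2, 4
Rank t: 2, 1, 4, 3, 5
d = rank(s) − rank(t): -1, 2, 1, -1, -1; Σd² = 8
ρ = 1 − 6Σd² / [n(n²−1)] = 1 − 6×8 / (5×24) = 1 − 48/120 ≈ 0.600

0.600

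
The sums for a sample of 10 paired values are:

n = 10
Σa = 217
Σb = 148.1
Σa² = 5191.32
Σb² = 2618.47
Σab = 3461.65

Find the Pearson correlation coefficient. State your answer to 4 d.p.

0.5474

r = (nΣab − ΣaΣb) / √[(nΣa² − (Σa)²)(nΣb² − (Σb)²)]
Numerator: 10×3461.65 − 217×148.1 = 2478.8
Denominator: √[(51913.2 − 47089)(26184.7 − 21933.61)] = √[4824.2 × 4251.09] = 4528.5879
r = 2478.8 / 4528.5879 ≈ 0.5474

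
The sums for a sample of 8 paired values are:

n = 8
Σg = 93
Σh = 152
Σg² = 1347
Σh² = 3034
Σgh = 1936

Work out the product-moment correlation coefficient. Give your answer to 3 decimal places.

r = (nΣgh − ΣgΣh) / √[(nΣg² − (Σg)²)(nΣh² − (Σh)²)]
Numerator: 8×1936 − 93×152 = 1352
Denominator: √[(10776 − 8649)(24272 − 23104)] = √[2127 × 1168] = 1576.1777
r = 1352 / 1576.1777 ≈ 0.858

0.858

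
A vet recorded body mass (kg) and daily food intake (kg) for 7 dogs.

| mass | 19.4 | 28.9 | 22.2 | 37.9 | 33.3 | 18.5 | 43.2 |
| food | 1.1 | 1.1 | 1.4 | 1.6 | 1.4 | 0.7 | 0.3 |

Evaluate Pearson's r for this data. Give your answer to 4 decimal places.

-0.1331

n = 7, Σx = 203.4, Σy = 7.6, Σx² = 6458.2, Σy² = 9.48, Σxy = 217.38
nΣxy − ΣxΣy = 1521.66 − 1545.84 = -24.18
nΣx² − (Σx)² = 45207.4 − 41371.56 = 3835.84; nΣy² − (Σy)² = 66.36 − 57.76 = 8.6
r = -24.18 / √(3835.84 × 8.6) = -24.18 / 181.6266 ≈ -0.1331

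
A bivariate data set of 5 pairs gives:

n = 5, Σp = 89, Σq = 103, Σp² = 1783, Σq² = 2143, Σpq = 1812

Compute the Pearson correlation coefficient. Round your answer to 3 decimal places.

-0.330

r = (nΣpq − ΣpΣq) / √[(nΣp² − (Σp)²)(nΣq² − (Σq)²)]
Numerator: 5×1812 − 89×103 = -107
Denominator: √[(8915 − 7921)(10715 − 10609)] = √[994 × 106] = 324.5982
r = -107 / 324.5982 ≈ -0.330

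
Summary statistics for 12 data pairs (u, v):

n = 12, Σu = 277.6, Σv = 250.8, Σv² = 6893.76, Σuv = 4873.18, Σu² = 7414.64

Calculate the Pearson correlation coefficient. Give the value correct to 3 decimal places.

r = (nΣuv − ΣuΣv) / √[(nΣu² − (Σu)²)(nΣv² − (Σv)²)]
Numerator: 12×4873.18 − 277.6×250.8 = -11143.92
Denominator: √[(88975.68 − 77061.76)(82725.12 − 62900.64)] = √[11913.92 × 19824.48] = 15368.3854
r = -11143.92 / 15368.3854 ≈ -0.725

-0.725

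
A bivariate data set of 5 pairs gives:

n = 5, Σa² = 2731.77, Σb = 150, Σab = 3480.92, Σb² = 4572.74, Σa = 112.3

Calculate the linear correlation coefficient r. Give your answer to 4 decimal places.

r = (nΣab − ΣaΣb) / √[(nΣa² − (Σa)²)(nΣb² − (Σb)²)]
Numerator: 5×3480.92 − 112.3×150 = 559.6
Denominator: √[(13658.85 − 12611.29)(22863.7 − 22500)] = √[1047.56 × 363.7] = 617.2500
r = 559.6 / 617.2500 ≈ 0.9066

0.9066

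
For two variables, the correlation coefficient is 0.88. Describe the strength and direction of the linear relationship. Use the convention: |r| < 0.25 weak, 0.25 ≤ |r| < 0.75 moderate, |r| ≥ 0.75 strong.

strong positive

r = 0.88 > 0 so the relationship is positive.
|r| = 0.88, which falls in the strong range.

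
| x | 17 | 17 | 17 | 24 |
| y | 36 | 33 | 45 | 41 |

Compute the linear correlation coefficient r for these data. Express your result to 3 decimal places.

0.282

n = 4, Σx = 75, Σy = 155, Σx² = 1443, Σy² = 6091, Σxy = 2922
nΣxy − ΣxΣy = 11688 − 11625 = 63
nΣx² − (Σx)² = 5772 − 5625 = 147; nΣy² − (Σy)² = 24364 − 24025 = 339
r = 63 / √(147 × 339) = 63 / 223.2331 ≈ 0.282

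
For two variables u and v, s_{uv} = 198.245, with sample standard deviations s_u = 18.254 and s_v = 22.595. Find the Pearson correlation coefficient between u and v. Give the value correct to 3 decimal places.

r = Cov(u,v) / (s_u · s_v) = 198.245 / (18.254 × 22.595)
  = 198.245 / 412.4491 ≈ 0.481

0.481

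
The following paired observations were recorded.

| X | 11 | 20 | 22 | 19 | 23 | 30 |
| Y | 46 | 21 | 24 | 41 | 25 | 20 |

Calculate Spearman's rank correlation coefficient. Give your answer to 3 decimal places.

Rank X: 1, 3, 4, 2, 5, 6
Rank Y: 6, 2, 3, 5, 4, 1
d = rank(X) − rank(Y): -5, 1, 1, -3, 1, 5; Σd² = 62
ρ = 1 − 6Σd² / [n(n²−1)] = 1 − 6×62 / (6×35) = 1 − 372/210 ≈ -0.771

-0.771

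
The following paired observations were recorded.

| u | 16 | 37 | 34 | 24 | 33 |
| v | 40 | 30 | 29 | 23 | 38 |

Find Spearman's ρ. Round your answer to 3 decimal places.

-0.300

Rank u: 1, 5, 4, 2, 3
Rank v: 5, 3, 2, 1, 4
d = rank(u) − rank(v): -4, 2, 2, 1, -1; Σd² = 26
ρ = 1 − 6Σd² / [n(n²−1)] = 1 − 6×26 / (5×24) = 1 − 156/120 ≈ -0.300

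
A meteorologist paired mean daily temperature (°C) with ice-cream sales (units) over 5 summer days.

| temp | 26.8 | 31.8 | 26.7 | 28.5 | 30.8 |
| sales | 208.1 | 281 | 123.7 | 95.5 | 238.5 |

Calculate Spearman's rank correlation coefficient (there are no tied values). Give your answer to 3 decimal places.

Rank temp: 2, 5, 1, 3, 4
Rank sales: 3, 5, 2, 1, 4
d = rank(temp) − rank(sales): -1, 0, -1, 2, 0; Σd² = 6
ρ = 1 − 6Σd² / [n(n²−1)] = 1 − 6×6 / (5×24) = 1 − 36/120 ≈ 0.700

0.700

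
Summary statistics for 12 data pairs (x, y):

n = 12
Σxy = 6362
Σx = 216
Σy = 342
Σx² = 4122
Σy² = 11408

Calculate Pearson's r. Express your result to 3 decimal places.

0.330

r = (nΣxy − ΣxΣy) / √[(nΣx² − (Σx)²)(nΣy² − (Σy)²)]
Numerator: 12×6362 − 216×342 = 2472
Denominator: √[(49464 − 46656)(136896 − 116964)] = √[2808 × 19932] = 7481.2470
r = 2472 / 7481.2470 ≈ 0.330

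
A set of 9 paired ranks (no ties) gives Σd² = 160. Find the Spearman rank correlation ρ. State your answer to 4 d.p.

-0.3333

ρ = 1 − 6Σd² / [n(n²−1)] = 1 − 6×160 / (9×80)
  = 1 − 960/720 = 1 − 1.33333 ≈ -0.3333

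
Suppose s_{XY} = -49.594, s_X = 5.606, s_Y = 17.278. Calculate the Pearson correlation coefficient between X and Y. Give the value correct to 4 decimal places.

-0.5120

r = Cov(X,Y) / (s_X · s_Y) = -49.594 / (5.606 × 17.278)
  = -49.594 / 96.8605 ≈ -0.5120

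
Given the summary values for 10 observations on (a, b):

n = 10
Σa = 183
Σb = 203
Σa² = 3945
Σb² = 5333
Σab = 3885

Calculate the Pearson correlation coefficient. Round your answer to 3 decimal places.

r = (nΣab − ΣaΣb) / √[(nΣa² − (Σa)²)(nΣb² − (Σb)²)]
Numerator: 10×3885 − 183×203 = 1701
Denominator: √[(39450 − 33489)(53330 − 41209)] = √[5961 × 12121] = 8500.1930
r = 1701 / 8500.1930 ≈ 0.200

0.200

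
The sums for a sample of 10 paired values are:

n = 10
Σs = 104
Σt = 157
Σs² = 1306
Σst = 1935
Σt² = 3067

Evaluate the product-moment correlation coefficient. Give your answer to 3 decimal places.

r = (nΣst − ΣsΣt) / √[(nΣs² − (Σs)²)(nΣt² − (Σt)²)]
Numerator: 10×1935 − 104×157 = 3022
Denominator: √[(13060 − 10816)(30670 − 24649)] = √[2244 × 6021] = 3675.7481
r = 3022 / 3675.7481 ≈ 0.822

0.822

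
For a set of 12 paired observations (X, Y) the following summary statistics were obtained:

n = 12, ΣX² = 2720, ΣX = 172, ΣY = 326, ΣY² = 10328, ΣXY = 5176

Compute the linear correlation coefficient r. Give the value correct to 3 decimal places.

r = (nΣXY − ΣXΣY) / √[(nΣX² − (ΣX)²)(nΣY² − (ΣY)²)]
Numerator: 12×5176 − 172×326 = 6040
Denominator: √[(32640 − 29584)(123936 − 106276)] = √[3056 × 17660] = 7346.3569
r = 6040 / 7346.3569 ≈ 0.822

0.822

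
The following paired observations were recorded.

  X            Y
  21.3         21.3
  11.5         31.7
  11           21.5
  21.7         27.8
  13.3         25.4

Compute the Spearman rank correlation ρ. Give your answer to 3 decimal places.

Rank X: 4, 2, 1, 5, 3
Rank Y: 1, 5, 2, 4, 3
d = rank(X) − rank(Y): 3, -3, -1, 1, 0; Σd² = 20
ρ = 1 − 6Σd² / [n(n²−1)] = 1 − 6×20 / (5×24) = 1 − 120/120 ≈ 0.000

0.000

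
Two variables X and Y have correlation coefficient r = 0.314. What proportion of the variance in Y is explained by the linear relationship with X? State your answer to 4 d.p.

r² = (0.314)² = 0.0986

0.0986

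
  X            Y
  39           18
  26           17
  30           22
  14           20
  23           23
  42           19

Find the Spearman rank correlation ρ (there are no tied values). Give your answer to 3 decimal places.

Rank X: 5, 3, 4, 1, 2, 6
Rank Y: 2, 1, 5, 4, 6, 3
d = rank(X) − rank(Y): 3, 2, -1, -3, -4, 3; Σd² = 48
ρ = 1 − 6Σd² / [n(n²−1)] = 1 − 6×48 / (6×35) = 1 − 288/210 ≈ -0.371

-0.371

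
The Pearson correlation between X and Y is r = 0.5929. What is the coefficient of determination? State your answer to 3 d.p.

0.352

r² = (0.5929)² = 0.352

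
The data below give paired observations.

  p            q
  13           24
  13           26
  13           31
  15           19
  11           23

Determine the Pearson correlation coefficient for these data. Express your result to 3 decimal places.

-0.322

n = 5, Σp = 65, Σq = 123, Σp² = 853, Σq² = 3103, Σpq = 1591
nΣpq − ΣpΣq = 7955 − 7995 = -40
nΣp² − (Σp)² = 4265 − 4225 = 40; nΣq² − (Σq)² = 15515 − 15129 = 386
r = -40 / √(40 × 386) = -40 / 124.2578 ≈ -0.322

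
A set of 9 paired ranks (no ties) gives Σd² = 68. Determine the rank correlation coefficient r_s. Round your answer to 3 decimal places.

ρ = 1 − 6Σd² / [n(n²−1)] = 1 − 6×68 / (9×80)
  = 1 − 408/720 = 1 − 0.5667 ≈ 0.433

0.433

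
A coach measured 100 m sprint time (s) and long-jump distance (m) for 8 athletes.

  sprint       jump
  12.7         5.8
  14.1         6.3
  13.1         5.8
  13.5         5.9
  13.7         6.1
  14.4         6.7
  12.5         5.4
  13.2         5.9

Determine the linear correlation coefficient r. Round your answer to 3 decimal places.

n = 8, Σx = 107.2, Σy = 47.9, Σx² = 1439.5, Σy² = 287.85, Σxy = 643.55
nΣxy − ΣxΣy = 5148.4 − 5134.88 = 13.52
nΣx² − (Σx)² = 11516 − 11491.84 = 24.16; nΣy² − (Σy)² = 2302.8 − 2294.41 = 8.39
r = 13.52 / √(24.16 × 8.39) = 13.52 / 14.2374 ≈ 0.950

0.950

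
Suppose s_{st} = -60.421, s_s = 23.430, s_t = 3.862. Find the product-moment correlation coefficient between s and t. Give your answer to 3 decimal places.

r = Cov(s,t) / (s_s · s_t) = -60.421 / (23.430 × 3.862)
  = -60.421 / 90.4867 ≈ -0.668

-0.668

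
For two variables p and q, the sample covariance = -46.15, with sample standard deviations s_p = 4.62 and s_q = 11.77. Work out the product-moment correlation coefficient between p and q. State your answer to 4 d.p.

r = Cov(p,q) / (s_p · s_q) = -46.15 / (4.62 × 11.77)
  = -46.15 / 54.3774 ≈ -0.8487

-0.8487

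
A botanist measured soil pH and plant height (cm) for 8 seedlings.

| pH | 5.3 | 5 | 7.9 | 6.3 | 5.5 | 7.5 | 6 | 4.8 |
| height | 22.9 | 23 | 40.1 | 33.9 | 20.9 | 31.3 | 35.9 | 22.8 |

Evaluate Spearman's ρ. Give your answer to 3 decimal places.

0.738

Rank pH: 3, 2, 8, 6, 4, 7, 5, 1
Rank height: 3, 4, 8, 6, 1, 5, 7, 2
d = rank(pH) − rank(height): 0, -2, 0, 0, 3, 2, -2, -1; Σd² = 22
ρ = 1 − 6Σd² / [n(n²−1)] = 1 − 6×22 / (8×63) = 1 − 132/504 ≈ 0.738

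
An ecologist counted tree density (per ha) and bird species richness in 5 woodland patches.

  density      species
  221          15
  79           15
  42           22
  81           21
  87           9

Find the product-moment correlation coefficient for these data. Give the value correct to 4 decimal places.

n = 5, Σx = 510, Σy = 82, Σx² = 70976, Σy² = 1456, Σxy = 7908
nΣxy − ΣxΣy = 39540 − 41820 = -2280
nΣx² − (Σx)² = 354880 − 260100 = 94780; nΣy² − (Σy)² = 7280 − 6724 = 556
r = -2280 / √(94780 × 556) = -2280 / 7259.3168 ≈ -0.3141

-0.3141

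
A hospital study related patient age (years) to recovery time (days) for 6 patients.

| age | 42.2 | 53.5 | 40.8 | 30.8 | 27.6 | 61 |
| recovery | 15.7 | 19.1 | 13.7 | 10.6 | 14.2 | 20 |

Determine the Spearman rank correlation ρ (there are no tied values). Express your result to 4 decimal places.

0.8286

Rank age: 4, 5, 3, 2, 1, 6
Rank recovery: 4, 5, 2, 1, 3, 6
d = rank(age) − rank(recovery): 0, 0, 1, 1, -2, 0; Σd² = 6
ρ = 1 − 6Σd² / [n(n²−1)] = 1 − 6×6 / (6×35) = 1 − 36/210 ≈ 0.8286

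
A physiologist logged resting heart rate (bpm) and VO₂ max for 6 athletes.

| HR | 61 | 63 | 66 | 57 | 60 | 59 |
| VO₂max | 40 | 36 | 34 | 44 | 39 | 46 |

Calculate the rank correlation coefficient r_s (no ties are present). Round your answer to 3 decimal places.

Rank HR: 4, 5, 6, 1, 3, 2
Rank VO₂max: 4, 2, 1, 5, 3, 6
d = rank(HR) − rank(VO₂max): 0, 3, 5, -4, 0, -4; Σd² = 66
ρ = 1 − 6Σd² / [n(n²−1)] = 1 − 6×66 / (6×35) = 1 − 396/210 ≈ -0.886

-0.886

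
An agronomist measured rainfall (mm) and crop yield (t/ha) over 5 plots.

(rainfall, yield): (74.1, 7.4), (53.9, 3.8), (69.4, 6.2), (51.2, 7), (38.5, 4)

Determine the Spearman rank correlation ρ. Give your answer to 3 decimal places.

Rank rainfall: 5, 3, 4, 2, 1
Rank yield: 5, 1, 3, 4, 2
d = rank(rainfall) − rank(yield): 0, 2, 1, -2, -1; Σd² = 10
ρ = 1 − 6Σd² / [n(n²−1)] = 1 − 6×10 / (5×24) = 1 − 60/120 ≈ 0.500

0.500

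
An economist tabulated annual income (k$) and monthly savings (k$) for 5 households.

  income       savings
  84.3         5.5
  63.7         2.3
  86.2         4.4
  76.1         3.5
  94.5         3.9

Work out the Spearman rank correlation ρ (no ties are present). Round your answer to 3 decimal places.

Rank income: 3, 1, 4, 2, 5
Rank savings: 5, 1, 4, 2, 3
d = rank(income) − rank(savings): -2, 0, 0, 0, 2; Σd² = 8
ρ = 1 − 6Σd² / [n(n²−1)] = 1 − 6×8 / (5×24) = 1 − 48/120 ≈ 0.600

0.600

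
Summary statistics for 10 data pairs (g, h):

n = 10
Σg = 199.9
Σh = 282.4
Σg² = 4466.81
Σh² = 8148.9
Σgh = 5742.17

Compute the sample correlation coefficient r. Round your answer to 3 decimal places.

0.339

r = (nΣgh − ΣgΣh) / √[(nΣg² − (Σg)²)(nΣh² − (Σh)²)]
Numerator: 10×5742.17 − 199.9×282.4 = 969.94
Denominator: √[(44668.1 − 39960.01)(81489 − 79749.76)] = √[4708.09 × 1739.24] = 2861.5553
r = 969.94 / 2861.5553 ≈ 0.339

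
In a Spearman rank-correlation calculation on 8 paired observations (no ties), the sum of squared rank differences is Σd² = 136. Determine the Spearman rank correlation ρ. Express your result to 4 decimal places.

-0.6190

ρ = 1 − 6Σd² / [n(n²−1)] = 1 − 6×136 / (8×63)
  = 1 − 816/504 = 1 − 1.61905 ≈ -0.6190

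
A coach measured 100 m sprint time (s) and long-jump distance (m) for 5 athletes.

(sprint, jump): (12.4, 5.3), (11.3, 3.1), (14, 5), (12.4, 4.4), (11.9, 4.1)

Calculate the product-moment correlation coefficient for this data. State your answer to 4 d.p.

n = 5, Σx = 62, Σy = 21.9, Σx² = 772.82, Σy² = 98.87, Σxy = 274.1
nΣxy − ΣxΣy = 1370.5 − 1357.8 = 12.7
nΣx² − (Σx)² = 3864.1 − 3844 = 20.1; nΣy² − (Σy)² = 494.35 − 479.61 = 14.74
r = 12.7 / √(20.1 × 14.74) = 12.7 / 17.2126 ≈ 0.7378

0.7378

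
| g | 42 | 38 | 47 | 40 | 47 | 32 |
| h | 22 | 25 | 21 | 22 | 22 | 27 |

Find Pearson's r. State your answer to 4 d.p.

n = 6, Σg = 246, Σh = 139, Σg² = 10250, Σh² = 3247, Σgh = 5639
nΣgh − ΣgΣh = 33834 − 34194 = -360
nΣg² − (Σg)² = 61500 − 60516 = 984; nΣh² − (Σh)² = 19482 − 19321 = 161
r = -360 / √(984 × 161) = -360 / 398.0251 ≈ -0.9045

-0.9045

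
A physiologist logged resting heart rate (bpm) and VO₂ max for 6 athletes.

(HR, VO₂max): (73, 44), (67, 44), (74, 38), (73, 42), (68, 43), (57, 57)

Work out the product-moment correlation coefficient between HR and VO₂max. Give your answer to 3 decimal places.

-0.929

n = 6, Σx = 412, Σy = 268, Σx² = 28496, Σy² = 12178, Σxy = 18211
nΣxy − ΣxΣy = 109266 − 110416 = -1150
nΣx² − (Σx)² = 170976 − 169744 = 1232; nΣy² − (Σy)² = 73068 − 71824 = 1244
r = -1150 / √(1232 × 1244) = -1150 / 1237.9855 ≈ -0.929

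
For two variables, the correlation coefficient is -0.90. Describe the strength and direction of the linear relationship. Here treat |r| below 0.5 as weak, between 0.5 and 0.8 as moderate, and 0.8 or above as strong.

r = -0.90 < 0 so the relationship is negative.
|r| = 0.90, which falls in the strong range.

strong negative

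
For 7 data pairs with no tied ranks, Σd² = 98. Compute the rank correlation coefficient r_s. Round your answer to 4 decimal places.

-0.7500

ρ = 1 − 6Σd² / [n(n²−1)] = 1 − 6×98 / (7×48)
  = 1 − 588/336 = 1 − 1.75000 ≈ -0.7500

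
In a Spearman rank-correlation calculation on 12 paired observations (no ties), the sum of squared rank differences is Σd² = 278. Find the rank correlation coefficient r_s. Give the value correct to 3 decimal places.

ρ = 1 − 6Σd² / [n(n²−1)] = 1 − 6×278 / (12×143)
  = 1 − 1668/1716 = 1 − 0.9720 ≈ 0.028

0.028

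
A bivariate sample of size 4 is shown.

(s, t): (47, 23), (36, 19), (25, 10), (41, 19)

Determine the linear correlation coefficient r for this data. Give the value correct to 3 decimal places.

n = 4, Σs = 149, Σt = 71, Σs² = 5811, Σt² = 1351, Σst = 2794
nΣst − ΣsΣt = 11176 − 10579 = 597
nΣs² − (Σs)² = 23244 − 22201 = 1043; nΣt² − (Σt)² = 5404 − 5041 = 363
r = 597 / √(1043 × 363) = 597 / 615.3121 ≈ 0.970

0.970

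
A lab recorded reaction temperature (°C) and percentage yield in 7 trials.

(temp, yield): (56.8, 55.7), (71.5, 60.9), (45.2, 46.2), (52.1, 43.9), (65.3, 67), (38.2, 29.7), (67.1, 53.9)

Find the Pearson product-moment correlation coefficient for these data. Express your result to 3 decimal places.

0.881

n = 7, Σx = 396.2, Σy = 357.3, Σx² = 23321.68, Σy² = 19149.25, Σxy = 21019.87
nΣxy − ΣxΣy = 147139.09 − 141562.26 = 5576.83
nΣx² − (Σx)² = 163251.76 − 156974.44 = 6277.32; nΣy² − (Σy)² = 134044.75 − 127663.29 = 6381.46
r = 5576.83 / √(6277.32 × 6381.46) = 5576.83 / 6329.1758 ≈ 0.881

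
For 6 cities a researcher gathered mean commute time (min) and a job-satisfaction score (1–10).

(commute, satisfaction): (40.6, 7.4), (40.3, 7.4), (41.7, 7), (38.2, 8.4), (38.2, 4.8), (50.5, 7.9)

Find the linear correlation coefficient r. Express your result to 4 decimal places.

0.3434

n = 6, Σx = 249.5, Σy = 42.9, Σx² = 10480.07, Σy² = 314.53, Σxy = 1793.75
nΣxy − ΣxΣy = 10762.5 − 10703.55 = 58.95
nΣx² − (Σx)² = 62880.42 − 62250.25 = 630.17; nΣy² − (Σy)² = 1887.18 − 1840.41 = 46.77
r = 58.95 / √(630.17 × 46.77) = 58.95 / 171.6772 ≈ 0.3434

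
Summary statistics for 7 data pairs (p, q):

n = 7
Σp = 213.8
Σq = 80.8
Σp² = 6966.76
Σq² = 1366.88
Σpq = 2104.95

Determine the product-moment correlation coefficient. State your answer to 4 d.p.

r = (nΣpq − ΣpΣq) / √[(nΣp² − (Σp)²)(nΣq² − (Σq)²)]
Numerator: 7×2104.95 − 213.8×80.8 = -2540.39
Denominator: √[(48767.32 − 45710.44)(9568.16 − 6528.64)] = √[3056.88 × 3039.52] = 3048.1876
r = -2540.39 / 3048.1876 ≈ -0.8334

-0.8334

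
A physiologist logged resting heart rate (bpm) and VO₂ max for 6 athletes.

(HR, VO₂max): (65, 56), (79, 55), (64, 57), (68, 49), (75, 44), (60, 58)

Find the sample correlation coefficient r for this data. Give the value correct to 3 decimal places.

-0.540

n = 6, Σx = 411, Σy = 319, Σx² = 28411, Σy² = 17111, Σxy = 21745
nΣxy − ΣxΣy = 130470 − 131109 = -639
nΣx² − (Σx)² = 170466 − 168921 = 1545; nΣy² − (Σy)² = 102666 − 101761 = 905
r = -639 / √(1545 × 905) = -639 / 1182.4656 ≈ -0.540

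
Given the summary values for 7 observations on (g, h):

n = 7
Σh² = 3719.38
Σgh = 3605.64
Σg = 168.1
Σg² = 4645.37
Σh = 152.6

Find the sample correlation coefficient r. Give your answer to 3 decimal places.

-0.121

r = (nΣgh − ΣgΣh) / √[(nΣg² − (Σg)²)(nΣh² − (Σh)²)]
Numerator: 7×3605.64 − 168.1×152.6 = -412.58
Denominator: √[(32517.59 − 28257.61)(26035.66 − 23286.76)] = √[4259.98 × 2748.9] = 3422.0256
r = -412.58 / 3422.0256 ≈ -0.121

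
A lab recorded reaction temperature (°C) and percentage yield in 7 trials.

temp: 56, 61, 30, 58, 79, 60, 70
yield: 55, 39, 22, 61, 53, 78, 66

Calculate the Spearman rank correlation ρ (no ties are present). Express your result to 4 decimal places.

0.2500

Rank temp: 2, 5, 1, 3, 7, 4, 6
Rank yield: 4, 2, 1, 5, 3, 7, 6
d = rank(temp) − rank(yield): -2, 3, 0, -2, 4, -3, 0; Σd² = 42
ρ = 1 − 6Σd² / [n(n²−1)] = 1 − 6×42 / (7×48) = 1 − 252/336 ≈ 0.2500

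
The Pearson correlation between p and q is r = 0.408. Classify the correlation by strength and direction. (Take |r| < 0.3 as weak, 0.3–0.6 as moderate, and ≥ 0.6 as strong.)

r = 0.408 > 0 so the relationship is positive.
|r| = 0.408, which falls in the moderate range.

moderate positive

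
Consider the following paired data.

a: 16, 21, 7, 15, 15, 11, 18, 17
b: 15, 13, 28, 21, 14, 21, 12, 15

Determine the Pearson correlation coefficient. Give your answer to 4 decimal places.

-0.9021

n = 8, Σa = 120, Σb = 139, Σa² = 1930, Σb² = 2625, Σab = 1936
nΣab − ΣaΣb = 15488 − 16680 = -1192
nΣa² − (Σa)² = 15440 − 14400 = 1040; nΣb² − (Σb)² = 21000 − 19321 = 1679
r = -1192 / √(1040 × 1679) = -1192 / 1321.4235 ≈ -0.9021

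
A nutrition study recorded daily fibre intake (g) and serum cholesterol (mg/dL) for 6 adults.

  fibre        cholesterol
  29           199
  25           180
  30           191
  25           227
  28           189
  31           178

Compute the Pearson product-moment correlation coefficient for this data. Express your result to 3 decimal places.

-0.468

n = 6, Σx = 168, Σy = 1164, Σx² = 4736, Σy² = 227416, Σxy = 32486
nΣxy − ΣxΣy = 194916 − 195552 = -636
nΣx² − (Σx)² = 28416 − 28224 = 192; nΣy² − (Σy)² = 1364496 − 1354896 = 9600
r = -636 / √(192 × 9600) = -636 / 1357.6450 ≈ -0.468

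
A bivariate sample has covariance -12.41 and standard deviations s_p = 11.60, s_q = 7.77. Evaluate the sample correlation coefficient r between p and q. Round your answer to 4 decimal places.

r = Cov(p,q) / (s_p · s_q) = -12.41 / (11.60 × 7.77)
  = -12.41 / 90.1320 ≈ -0.1377

-0.1377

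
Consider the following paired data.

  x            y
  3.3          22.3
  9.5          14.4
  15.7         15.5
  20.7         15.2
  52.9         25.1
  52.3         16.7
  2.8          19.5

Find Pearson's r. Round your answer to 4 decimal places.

0.2552

n = 7, Σx = 157.2, Σy = 128.7, Σx² = 6317.66, Σy² = 2465.09, Σxy = 3024.18
nΣxy − ΣxΣy = 21169.26 − 20231.64 = 937.62
nΣx² − (Σx)² = 44223.62 − 24711.84 = 19511.78; nΣy² − (Σy)² = 17255.63 − 16563.69 = 691.94
r = 937.62 / √(19511.78 × 691.94) = 937.62 / 3674.3681 ≈ 0.2552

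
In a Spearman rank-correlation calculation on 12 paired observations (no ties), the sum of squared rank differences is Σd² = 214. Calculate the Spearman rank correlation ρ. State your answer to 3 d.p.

0.252

ρ = 1 − 6Σd² / [n(n²−1)] = 1 − 6×214 / (12×143)
  = 1 − 1284/1716 = 1 − 0.7483 ≈ 0.252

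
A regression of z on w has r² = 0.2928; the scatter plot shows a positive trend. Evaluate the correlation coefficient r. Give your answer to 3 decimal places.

0.541

|r| = √0.2928 = 0.541
The association is positive, so r = 0.541.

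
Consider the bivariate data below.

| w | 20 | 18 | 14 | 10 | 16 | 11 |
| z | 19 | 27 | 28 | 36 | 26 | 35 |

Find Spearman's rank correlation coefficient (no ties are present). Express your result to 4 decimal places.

Rank w: 6, 5, 3, 1, 4, 2
Rank z: 1, 3, 4, 6, 2, 5
d = rank(w) − rank(z): 5, 2, -1, -5, 2, -3; Σd² = 68
ρ = 1 − 6Σd² / [n(n²−1)] = 1 − 6×68 / (6×35) = 1 − 408/210 ≈ -0.9429

-0.9429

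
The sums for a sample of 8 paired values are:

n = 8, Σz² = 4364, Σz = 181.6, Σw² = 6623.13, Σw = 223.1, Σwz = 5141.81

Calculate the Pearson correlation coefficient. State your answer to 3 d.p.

0.249

r = (nΣwz − ΣwΣz) / √[(nΣw² − (Σw)²)(nΣz² − (Σz)²)]
Numerator: 8×5141.81 − 223.1×181.6 = 619.52
Denominator: √[(52985.04 − 49773.61)(34912 − 32978.56)] = √[3211.43 × 1933.44] = 2491.8080
r = 619.52 / 2491.8080 ≈ 0.249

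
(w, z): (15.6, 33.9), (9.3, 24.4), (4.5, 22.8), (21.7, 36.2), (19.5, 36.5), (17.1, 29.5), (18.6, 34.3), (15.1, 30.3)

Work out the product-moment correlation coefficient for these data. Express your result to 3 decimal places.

n = 8, Σw = 121.4, Σz = 247.9, Σw² = 2067.62, Σz² = 7871.93, Σwz = 3955.61
nΣwz − ΣwΣz = 31644.88 − 30095.06 = 1549.82
nΣw² − (Σw)² = 16540.96 − 14737.96 = 1803; nΣz² − (Σz)² = 62975.44 − 61454.41 = 1521.03
r = 1549.82 / √(1803 × 1521.03) = 1549.82 / 1656.0245 ≈ 0.936

0.936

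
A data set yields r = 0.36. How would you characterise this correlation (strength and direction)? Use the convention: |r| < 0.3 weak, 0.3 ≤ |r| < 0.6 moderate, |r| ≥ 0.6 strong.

moderate positive

r = 0.36 > 0 so the relationship is positive.
|r| = 0.36, which falls in the moderate range.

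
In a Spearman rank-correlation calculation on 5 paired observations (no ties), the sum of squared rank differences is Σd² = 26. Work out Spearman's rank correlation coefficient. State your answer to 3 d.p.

ρ = 1 − 6Σd² / [n(n²−1)] = 1 − 6×26 / (5×24)
  = 1 − 156/120 = 1 − 1.3000 ≈ -0.300

-0.300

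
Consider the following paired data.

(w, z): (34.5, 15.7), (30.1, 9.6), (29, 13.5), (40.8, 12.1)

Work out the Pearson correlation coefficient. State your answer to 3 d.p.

0.135

n = 4, Σw = 134.4, Σz = 50.9, Σw² = 4601.9, Σz² = 667.31, Σwz = 1715.79
nΣwz − ΣwΣz = 6863.16 − 6840.96 = 22.2
nΣw² − (Σw)² = 18407.6 − 18063.36 = 344.24; nΣz² − (Σz)² = 2669.24 − 2590.81 = 78.43
r = 22.2 / √(344.24 × 78.43) = 22.2 / 164.3129 ≈ 0.135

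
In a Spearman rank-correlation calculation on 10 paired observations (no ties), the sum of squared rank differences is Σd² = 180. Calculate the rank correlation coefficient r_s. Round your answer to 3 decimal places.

ρ = 1 − 6Σd² / [n(n²−1)] = 1 − 6×180 / (10×99)
  = 1 − 1080/990 = 1 − 1.0909 ≈ -0.091

-0.091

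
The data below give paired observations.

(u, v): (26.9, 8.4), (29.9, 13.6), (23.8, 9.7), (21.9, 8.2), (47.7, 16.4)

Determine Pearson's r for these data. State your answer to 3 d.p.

0.901

n = 5, Σu = 150.2, Σv = 56.3, Σu² = 4938.96, Σv² = 685.81, Σuv = 1825.32
nΣuv − ΣuΣv = 9126.6 − 8456.26 = 670.34
nΣu² − (Σu)² = 24694.8 − 22560.04 = 2134.76; nΣv² − (Σv)² = 3429.05 − 3169.69 = 259.36
r = 670.34 / √(2134.76 × 259.36) = 670.34 / 744.0910 ≈ 0.901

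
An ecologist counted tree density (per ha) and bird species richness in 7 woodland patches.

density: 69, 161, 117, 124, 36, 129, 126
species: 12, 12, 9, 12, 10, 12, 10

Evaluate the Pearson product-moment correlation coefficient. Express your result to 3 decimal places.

n = 7, Σx = 762, Σy = 77, Σx² = 93560, Σy² = 857, Σxy = 8469
nΣxy − ΣxΣy = 59283 − 58674 = 609
nΣx² − (Σx)² = 654920 − 580644 = 74276; nΣy² − (Σy)² = 5999 − 5929 = 70
r = 609 / √(74276 × 70) = 609 / 2280.2017 ≈ 0.267

0.267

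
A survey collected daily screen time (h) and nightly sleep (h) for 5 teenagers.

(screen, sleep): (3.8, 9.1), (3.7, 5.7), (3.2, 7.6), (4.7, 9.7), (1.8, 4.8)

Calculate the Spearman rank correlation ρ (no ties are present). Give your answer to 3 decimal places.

Rank screen: 4, 3, 2, 5, 1
Rank sleep: 4, 2, 3, 5, 1
d = rank(screen) − rank(sleep): 0, 1, -1, 0, 0; Σd² = 2
ρ = 1 − 6Σd² / [n(n²−1)] = 1 − 6×2 / (5×24) = 1 − 12/120 ≈ 0.900

0.900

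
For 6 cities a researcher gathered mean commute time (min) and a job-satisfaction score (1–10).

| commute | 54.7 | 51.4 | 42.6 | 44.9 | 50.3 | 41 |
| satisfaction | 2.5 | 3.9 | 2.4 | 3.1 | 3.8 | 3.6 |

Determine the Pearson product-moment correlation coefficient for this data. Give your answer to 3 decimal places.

0.053

n = 6, Σx = 284.9, Σy = 19.3, Σx² = 13675.91, Σy² = 64.23, Σxy = 917.38
nΣxy − ΣxΣy = 5504.28 − 5498.57 = 5.71
nΣx² − (Σx)² = 82055.46 − 81168.01 = 887.45; nΣy² − (Σy)² = 385.38 − 372.49 = 12.89
r = 5.71 / √(887.45 × 12.89) = 5.71 / 106.9543 ≈ 0.053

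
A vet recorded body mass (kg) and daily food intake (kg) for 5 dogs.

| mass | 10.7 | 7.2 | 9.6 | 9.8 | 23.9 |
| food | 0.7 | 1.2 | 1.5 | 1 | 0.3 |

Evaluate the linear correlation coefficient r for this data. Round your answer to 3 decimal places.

-0.817

n = 5, Σx = 61.2, Σy = 4.7, Σx² = 925.74, Σy² = 5.27, Σxy = 47.5
nΣxy − ΣxΣy = 237.5 − 287.64 = -50.14
nΣx² − (Σx)² = 4628.7 − 3745.44 = 883.26; nΣy² − (Σy)² = 26.35 − 22.09 = 4.26
r = -50.14 / √(883.26 × 4.26) = -50.14 / 61.3407 ≈ -0.817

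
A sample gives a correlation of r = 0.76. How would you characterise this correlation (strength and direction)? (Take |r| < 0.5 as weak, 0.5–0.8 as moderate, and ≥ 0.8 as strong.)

moderate positive

r = 0.76 > 0 so the relationship is positive.
|r| = 0.76, which falls in the moderate range.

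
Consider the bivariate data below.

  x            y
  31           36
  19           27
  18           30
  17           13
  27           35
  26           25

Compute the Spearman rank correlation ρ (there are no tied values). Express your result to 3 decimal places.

0.771

Rank x: 6, 3, 2, 1, 5, 4
Rank y: 6, 3, 4, 1, 5, 2
d = rank(x) − rank(y): 0, 0, -2, 0, 0, 2; Σd² = 8
ρ = 1 − 6Σd² / [n(n²−1)] = 1 − 6×8 / (6×35) = 1 − 48/210 ≈ 0.771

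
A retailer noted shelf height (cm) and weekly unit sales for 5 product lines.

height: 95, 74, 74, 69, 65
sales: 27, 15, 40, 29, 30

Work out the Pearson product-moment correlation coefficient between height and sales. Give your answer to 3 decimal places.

n = 5, Σx = 377, Σy = 141, Σx² = 28963, Σy² = 4295, Σxy = 10586
nΣxy − ΣxΣy = 52930 − 53157 = -227
nΣx² − (Σx)² = 144815 − 142129 = 2686; nΣy² − (Σy)² = 21475 − 19881 = 1594
r = -227 / √(2686 × 1594) = -227 / 2069.1747 ≈ -0.110

-0.110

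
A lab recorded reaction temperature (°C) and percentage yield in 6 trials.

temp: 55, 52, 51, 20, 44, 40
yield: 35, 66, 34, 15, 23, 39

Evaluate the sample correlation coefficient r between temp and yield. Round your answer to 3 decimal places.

0.630

n = 6, Σx = 262, Σy = 212, Σx² = 12266, Σy² = 9012, Σxy = 9963
nΣxy − ΣxΣy = 59778 − 55544 = 4234
nΣx² − (Σx)² = 73596 − 68644 = 4952; nΣy² − (Σy)² = 54072 − 44944 = 9128
r = 4234 / √(4952 × 9128) = 4234 / 6723.2326 ≈ 0.630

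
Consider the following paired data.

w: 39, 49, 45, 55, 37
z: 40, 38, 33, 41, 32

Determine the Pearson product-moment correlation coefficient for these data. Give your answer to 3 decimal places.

n = 5, Σw = 225, Σz = 184, Σw² = 10341, Σz² = 6838, Σwz = 8346
nΣwz − ΣwΣz = 41730 − 41400 = 330
nΣw² − (Σw)² = 51705 − 50625 = 1080; nΣz² − (Σz)² = 34190 − 33856 = 334
r = 330 / √(1080 × 334) = 330 / 600.5997 ≈ 0.549

0.549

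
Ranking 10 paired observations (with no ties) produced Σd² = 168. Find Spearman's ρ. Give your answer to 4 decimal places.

ρ = 1 − 6Σd² / [n(n²−1)] = 1 − 6×168 / (10×99)
  = 1 − 1008/990 = 1 − 1.01818 ≈ -0.0182

-0.0182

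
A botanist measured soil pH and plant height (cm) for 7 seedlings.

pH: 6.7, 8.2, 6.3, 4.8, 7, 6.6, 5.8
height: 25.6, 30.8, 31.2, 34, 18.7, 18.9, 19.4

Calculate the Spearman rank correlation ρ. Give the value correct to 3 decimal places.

Rank pH: 5, 7, 3, 1, 6, 4, 2
Rank height: 4, 5, 6, 7, 1, 2, 3
d = rank(pH) − rank(height): 1, 2, -3, -6, 5, 2, -1; Σd² = 80
ρ = 1 − 6Σd² / [n(n²−1)] = 1 − 6×80 / (7×48) = 1 − 480/336 ≈ -0.429

-0.429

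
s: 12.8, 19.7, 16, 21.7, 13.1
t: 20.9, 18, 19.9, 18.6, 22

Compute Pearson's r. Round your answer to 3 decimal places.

-0.914

n = 5, Σs = 83.3, Σt = 99.4, Σs² = 1450.43, Σt² = 1986.78, Σst = 1632.34
nΣst − ΣsΣt = 8161.7 − 8280.02 = -118.32
nΣs² − (Σs)² = 7252.15 − 6938.89 = 313.26; nΣt² − (Σt)² = 9933.9 − 9880.36 = 53.54
r = -118.32 / √(313.26 × 53.54) = -118.32 / 129.5065 ≈ -0.914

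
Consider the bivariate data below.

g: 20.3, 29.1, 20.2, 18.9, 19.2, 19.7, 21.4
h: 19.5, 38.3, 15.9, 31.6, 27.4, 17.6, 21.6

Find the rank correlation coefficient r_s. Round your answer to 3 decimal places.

Rank g: 5, 7, 4, 1, 2, 3, 6
Rank h: 3, 7, 1, 6, 5, 2, 4
d = rank(g) − rank(h): 2, 0, 3, -5, -3, 1, 2; Σd² = 52
ρ = 1 − 6Σd² / [n(n²−1)] = 1 − 6×52 / (7×48) = 1 − 312/336 ≈ 0.071

0.071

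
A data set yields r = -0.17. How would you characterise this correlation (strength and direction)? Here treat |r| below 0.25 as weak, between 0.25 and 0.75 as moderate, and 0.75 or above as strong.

r = -0.17 < 0 so the relationship is negative.
|r| = 0.17, which falls in the weak range.

weak negative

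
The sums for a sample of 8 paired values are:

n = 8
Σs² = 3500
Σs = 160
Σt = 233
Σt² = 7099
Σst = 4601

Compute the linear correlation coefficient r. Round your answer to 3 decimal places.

r = (nΣst − ΣsΣt) / √[(nΣs² − (Σs)²)(nΣt² − (Σt)²)]
Numerator: 8×4601 − 160×233 = -472
Denominator: √[(28000 − 25600)(56792 − 54289)] = √[2400 × 2503] = 2450.9590
r = -472 / 2450.9590 ≈ -0.193

-0.193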